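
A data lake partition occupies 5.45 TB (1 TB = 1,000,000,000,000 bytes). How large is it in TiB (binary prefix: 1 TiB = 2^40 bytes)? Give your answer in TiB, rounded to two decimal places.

5.45 TB × 1,000,000,000,000 bytes/TB = 5,450,000,000,000 bytes
1 TiB = 2^40 bytes = 1,099,511,627,776 bytes
5,450,000,000,000 / 1,099,511,627,776 = 4.96 TiB

4.96 TiB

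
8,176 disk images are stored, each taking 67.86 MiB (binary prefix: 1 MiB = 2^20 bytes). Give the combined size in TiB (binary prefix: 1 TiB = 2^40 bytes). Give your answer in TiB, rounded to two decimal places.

0.53 TiB

Total = 8,176 × 67.86 MiB = 554823.36 MiB
= 554823.36 × 1,048,576 bytes = 581,774,459,535.36 bytes
1 TiB = 1,099,511,627,776 bytes
581,774,459,535.36 / 1,099,511,627,776 = 0.53 TiB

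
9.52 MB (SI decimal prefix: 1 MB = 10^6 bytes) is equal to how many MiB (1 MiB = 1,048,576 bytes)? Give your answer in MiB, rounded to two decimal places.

9.08 MiB

9.52 MB = 9.52 × 10^6 bytes = 9,520,000 bytes
1 MiB = 1,048,576 bytes
9,520,000 / 1,048,576 = 9.08 MiB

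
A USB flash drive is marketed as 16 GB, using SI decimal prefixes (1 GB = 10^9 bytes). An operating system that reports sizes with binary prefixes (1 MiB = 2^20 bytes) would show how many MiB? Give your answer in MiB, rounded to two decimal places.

15,258.79 MiB

16 GB = 16 × 10^9 bytes = 16,000,000,000 bytes
1 MiB = 2^20 bytes = 1,048,576 bytes
16,000,000,000 / 1,048,576 = 15,258.79 MiB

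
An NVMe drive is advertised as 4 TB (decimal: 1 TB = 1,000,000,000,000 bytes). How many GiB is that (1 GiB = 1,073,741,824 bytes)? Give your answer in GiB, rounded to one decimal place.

4 TB × 1,000,000,000,000 bytes/TB = 4,000,000,000,000 bytes
1 GiB = 2^30 bytes = 1,073,741,824 bytes
4,000,000,000,000 / 1,073,741,824 = 3,725.3 GiB

3,725.3 GiB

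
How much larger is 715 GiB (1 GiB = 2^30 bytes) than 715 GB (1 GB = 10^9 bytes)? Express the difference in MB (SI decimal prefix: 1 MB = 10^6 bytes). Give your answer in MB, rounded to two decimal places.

52,725.40 MB

715 GiB = 715 × 1,073,741,824 = 767,725,404,160 bytes
715 GB = 715 × 1,000,000,000 = 715,000,000,000 bytes
difference = 52,725,404,160 bytes
52,725,404,160 / 1,000,000 = 52,725.40 MB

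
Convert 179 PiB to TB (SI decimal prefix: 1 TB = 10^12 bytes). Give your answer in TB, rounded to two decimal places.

201,536.08 TB

179 PiB = 179 × 2^50 bytes = 201,536,083,324,829,696 bytes
1 TB = 10^12 bytes = 1,000,000,000,000 bytes
201,536,083,324,829,696 / 1,000,000,000,000 = 201,536.08 TB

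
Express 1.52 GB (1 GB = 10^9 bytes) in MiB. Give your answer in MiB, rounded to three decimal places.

1,449.585 MiB

1.52 GB = 1.52 × 10^9 bytes = 1,520,000,000 bytes
1 MiB = 1,048,576 bytes
1,520,000,000 / 1,048,576 = 1,449.585 MiB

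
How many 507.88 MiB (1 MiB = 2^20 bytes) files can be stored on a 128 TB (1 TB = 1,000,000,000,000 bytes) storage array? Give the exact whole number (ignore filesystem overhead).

240,352

Capacity: 128 TB = 128,000,000,000,000 bytes
Per item: 507.88 MiB = 532,550,778.88 bytes
⌊128,000,000,000,000 / 532,550,778.88⌋ = 240,352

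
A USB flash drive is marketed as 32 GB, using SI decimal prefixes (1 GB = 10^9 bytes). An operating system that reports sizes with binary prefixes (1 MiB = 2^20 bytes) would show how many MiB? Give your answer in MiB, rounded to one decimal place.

30,517.6 MiB

32 GB × 1,000,000,000 bytes/GB = 32,000,000,000 bytes
1 MiB = 1,048,576 bytes
32,000,000,000 / 1,048,576 = 30,517.6 MiB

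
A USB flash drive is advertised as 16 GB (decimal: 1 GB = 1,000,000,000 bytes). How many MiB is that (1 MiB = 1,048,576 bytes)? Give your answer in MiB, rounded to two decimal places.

16 GB = 16 × 10^9 bytes = 16,000,000,000 bytes
1 MiB = 1,048,576 bytes
16,000,000,000 / 1,048,576 = 15,258.79 MiB

15,258.79 MiB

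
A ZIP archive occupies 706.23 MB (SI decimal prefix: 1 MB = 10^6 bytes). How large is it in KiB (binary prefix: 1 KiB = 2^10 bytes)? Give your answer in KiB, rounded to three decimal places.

689,677.734 KiB

706.23 MB = 706.23 × 10^6 bytes = 706,230,000 bytes
1 KiB = 2^10 bytes = 1,024 bytes
706,230,000 / 1,024 = 689,677.734 KiB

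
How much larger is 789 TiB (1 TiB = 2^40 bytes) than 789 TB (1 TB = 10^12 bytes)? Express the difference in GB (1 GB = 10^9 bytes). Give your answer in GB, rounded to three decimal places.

789 TiB = 789 × 1,099,511,627,776 = 867,514,674,315,264 bytes
789 TB = 789 × 1,000,000,000,000 = 789,000,000,000,000 bytes
difference = 78,514,674,315,264 bytes
78,514,674,315,264 / 1,000,000,000 = 78,514.674 GB

78,514.674 GB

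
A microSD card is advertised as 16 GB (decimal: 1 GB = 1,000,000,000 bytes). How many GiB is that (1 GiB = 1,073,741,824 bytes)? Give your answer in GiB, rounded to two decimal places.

16 GB = 16 × 10^9 bytes = 16,000,000,000 bytes
1 GiB = 2^30 bytes = 1,073,741,824 bytes
16,000,000,000 / 1,073,741,824 = 14.90 GiB

14.90 GiB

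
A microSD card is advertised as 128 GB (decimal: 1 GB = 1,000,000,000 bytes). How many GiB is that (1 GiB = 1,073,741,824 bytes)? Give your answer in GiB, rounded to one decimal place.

128 GB × 1,000,000,000 bytes/GB = 128,000,000,000 bytes
1 GiB = 2^30 bytes = 1,073,741,824 bytes
128,000,000,000 / 1,073,741,824 = 119.2 GiB

119.2 GiB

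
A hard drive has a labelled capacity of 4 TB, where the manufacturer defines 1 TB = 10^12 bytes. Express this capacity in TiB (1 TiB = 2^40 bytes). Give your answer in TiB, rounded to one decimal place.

3.6 TiB

4 TB × 1,000,000,000,000 bytes/TB = 4,000,000,000,000 bytes
1 TiB = 2^40 bytes = 1,099,511,627,776 bytes
4,000,000,000,000 / 1,099,511,627,776 = 3.6 TiB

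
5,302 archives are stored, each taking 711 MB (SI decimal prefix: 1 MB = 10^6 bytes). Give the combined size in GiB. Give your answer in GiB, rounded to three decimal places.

3,510.827 GiB

Total = 5,302 × 711 MB = 3,769,722 MB
= 3,769,722 × 1,000,000 bytes = 3,769,722,000,000 bytes
1 GiB = 1,073,741,824 bytes
3,769,722,000,000 / 1,073,741,824 = 3,510.827 GiB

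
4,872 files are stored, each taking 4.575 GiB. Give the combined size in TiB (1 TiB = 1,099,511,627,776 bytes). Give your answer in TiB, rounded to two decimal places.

21.77 TiB

Total = 4,872 × 4.575 GiB = 22289.4 GiB
= 22289.4 × 1,073,741,824 bytes = 23,933,061,011,865.6 bytes
1 TiB = 1,099,511,627,776 bytes
23,933,061,011,865.6 / 1,099,511,627,776 = 21.77 TiB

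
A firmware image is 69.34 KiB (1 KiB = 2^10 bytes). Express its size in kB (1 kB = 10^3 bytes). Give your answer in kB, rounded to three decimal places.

71.004 kB

69.34 KiB = 69.34 × 2^10 bytes = 71,004.16 bytes
1 kB = 10^3 bytes = 1,000 bytes
71,004.16 / 1,000 = 71.004 kB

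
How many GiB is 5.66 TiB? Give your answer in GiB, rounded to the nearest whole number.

5.66 TiB = 5.66 × 2^40 bytes = 6,223,235,813,212.16 bytes
1 GiB = 2^30 bytes = 1,073,741,824 bytes
6,223,235,813,212.16 / 1,073,741,824 = 5,796 GiB

5,796 GiB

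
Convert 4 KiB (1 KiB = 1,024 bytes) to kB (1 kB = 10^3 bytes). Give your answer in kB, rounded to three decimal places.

4.096 kB

4 KiB = 4 × 2^10 bytes = 4,096 bytes
1 kB = 1,000 bytes
4,096 / 1,000 = 4.096 kB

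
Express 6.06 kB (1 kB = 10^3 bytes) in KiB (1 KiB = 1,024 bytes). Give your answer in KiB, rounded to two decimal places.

6.06 kB × 1,000 bytes/kB = 6,060 bytes
1 KiB = 1,024 bytes
6,060 / 1,024 = 5.92 KiB

5.92 KiB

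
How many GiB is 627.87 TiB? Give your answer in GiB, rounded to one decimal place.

627.87 TiB × 1,099,511,627,776 bytes/TiB = 690,350,365,731,717.12 bytes
1 GiB = 1,073,741,824 bytes
690,350,365,731,717.12 / 1,073,741,824 = 642,938.9 GiB

642,938.9 GiB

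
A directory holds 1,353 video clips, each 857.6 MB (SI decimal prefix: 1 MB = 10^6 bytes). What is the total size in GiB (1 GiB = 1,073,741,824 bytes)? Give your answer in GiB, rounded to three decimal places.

Total = 1,353 × 857.6 MB = 1160332.8 MB
= 1160332.8 × 1,000,000 bytes = 1,160,332,800,000 bytes
1 GiB = 1,073,741,824 bytes
1,160,332,800,000 / 1,073,741,824 = 1,080.644 GiB

1,080.644 GiB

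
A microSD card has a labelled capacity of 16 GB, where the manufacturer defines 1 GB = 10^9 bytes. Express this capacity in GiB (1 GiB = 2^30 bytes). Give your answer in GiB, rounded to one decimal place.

14.9 GiB

16 GB × 1,000,000,000 bytes/GB = 16,000,000,000 bytes
1 GiB = 1,073,741,824 bytes
16,000,000,000 / 1,073,741,824 = 14.9 GiB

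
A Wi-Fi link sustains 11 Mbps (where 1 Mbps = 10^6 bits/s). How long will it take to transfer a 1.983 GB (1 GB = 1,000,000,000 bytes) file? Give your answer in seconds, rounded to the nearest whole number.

1.983 GB = 1,983,000,000 bytes = 15,864,000,000 bits
11 Mbps = 11,000,000 bits/s
time = 15,864,000,000 / 11,000,000 = 1,442 s

1,442 seconds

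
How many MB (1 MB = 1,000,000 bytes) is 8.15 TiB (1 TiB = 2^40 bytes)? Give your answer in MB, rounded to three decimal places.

8.15 TiB × 1,099,511,627,776 bytes/TiB = 8,961,019,766,374.4 bytes
1 MB = 10^6 bytes = 1,000,000 bytes
8,961,019,766,374.4 / 1,000,000 = 8,961,019.766 MB

8,961,019.766 MB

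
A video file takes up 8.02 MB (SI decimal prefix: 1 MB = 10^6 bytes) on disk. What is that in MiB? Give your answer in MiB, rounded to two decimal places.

8.02 MB = 8.02 × 10^6 bytes = 8,020,000 bytes
1 MiB = 2^20 bytes = 1,048,576 bytes
8,020,000 / 1,048,576 = 7.65 MiB

7.65 MiB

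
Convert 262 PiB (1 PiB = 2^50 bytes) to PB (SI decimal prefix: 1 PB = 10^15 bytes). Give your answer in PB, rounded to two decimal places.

262 PiB = 262 × 2^50 bytes = 294,985,775,592,767,488 bytes
1 PB = 1,000,000,000,000,000 bytes
294,985,775,592,767,488 / 1,000,000,000,000,000 = 294.99 PB

294.99 PB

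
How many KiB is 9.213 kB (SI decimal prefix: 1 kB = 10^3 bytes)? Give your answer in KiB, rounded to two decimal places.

9.213 kB = 9.213 × 10^3 bytes = 9,213 bytes
1 KiB = 1,024 bytes
9,213 / 1,024 = 9.00 KiB

9.00 KiB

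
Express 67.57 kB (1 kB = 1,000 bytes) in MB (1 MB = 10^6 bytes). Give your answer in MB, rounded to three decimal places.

0.068 MB

67.57 kB = 67.57 × 10^3 bytes = 67,570 bytes
1 MB = 1,000,000 bytes
67,570 / 1,000,000 = 0.068 MB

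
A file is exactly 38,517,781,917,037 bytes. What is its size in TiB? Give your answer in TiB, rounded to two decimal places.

38,517,781,917,037 bytes given.
1 TiB = 1,099,511,627,776 bytes
38,517,781,917,037 / 1,099,511,627,776 = 35.03 TiB

35.03 TiB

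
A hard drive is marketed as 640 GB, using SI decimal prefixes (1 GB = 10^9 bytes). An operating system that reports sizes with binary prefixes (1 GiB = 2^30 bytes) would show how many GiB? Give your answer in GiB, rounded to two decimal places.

640 GB = 640 × 10^9 bytes = 640,000,000,000 bytes
1 GiB = 2^30 bytes = 1,073,741,824 bytes
640,000,000,000 / 1,073,741,824 = 596.05 GiB

596.05 GiB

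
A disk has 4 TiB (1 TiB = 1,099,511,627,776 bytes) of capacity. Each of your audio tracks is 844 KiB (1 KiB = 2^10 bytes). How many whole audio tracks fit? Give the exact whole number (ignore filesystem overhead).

5,088,823

Capacity: 4 TiB = 4,398,046,511,104 bytes
Per item: 844 KiB = 864,256 bytes
⌊4,398,046,511,104 / 864,256⌋ = 5,088,823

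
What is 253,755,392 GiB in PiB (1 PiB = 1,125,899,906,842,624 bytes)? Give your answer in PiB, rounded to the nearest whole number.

253,755,392 GiB × 1,073,741,824 bytes/GiB = 272,467,777,455,915,008 bytes
1 PiB = 2^50 bytes = 1,125,899,906,842,624 bytes
272,467,777,455,915,008 / 1,125,899,906,842,624 = 242 PiB

242 PiB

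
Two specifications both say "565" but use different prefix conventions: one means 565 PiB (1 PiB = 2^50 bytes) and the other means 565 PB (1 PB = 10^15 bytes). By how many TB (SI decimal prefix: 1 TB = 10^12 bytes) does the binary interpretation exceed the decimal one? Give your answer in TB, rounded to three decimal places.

565 PiB = 565 × 1,125,899,906,842,624 = 636,133,447,366,082,560 bytes
565 PB = 565 × 1,000,000,000,000,000 = 565,000,000,000,000,000 bytes
difference = 71,133,447,366,082,560 bytes
71,133,447,366,082,560 / 1,000,000,000,000 = 71,133.447 TB

71,133.447 TB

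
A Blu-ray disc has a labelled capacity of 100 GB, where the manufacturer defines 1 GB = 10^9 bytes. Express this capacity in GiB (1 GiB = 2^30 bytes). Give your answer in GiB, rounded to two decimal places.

93.13 GiB

100 GB = 100 × 10^9 bytes = 100,000,000,000 bytes
1 GiB = 2^30 bytes = 1,073,741,824 bytes
100,000,000,000 / 1,073,741,824 = 93.13 GiB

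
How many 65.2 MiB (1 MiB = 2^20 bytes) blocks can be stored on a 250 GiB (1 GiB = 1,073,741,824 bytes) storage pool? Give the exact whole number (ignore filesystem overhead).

Capacity: 250 GiB = 268,435,456,000 bytes
Per item: 65.2 MiB = 68,367,155.2 bytes
⌊268,435,456,000 / 68,367,155.2⌋ = 3,926

3,926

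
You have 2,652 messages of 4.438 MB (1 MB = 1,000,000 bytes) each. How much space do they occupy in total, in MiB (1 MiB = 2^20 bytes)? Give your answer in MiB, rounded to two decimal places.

Total = 2,652 × 4.438 MB = 11769.576 MB
= 11769.576 × 1,000,000 bytes = 11,769,576,000 bytes
1 MiB = 1,048,576 bytes
11,769,576,000 / 1,048,576 = 11,224.34 MiB

11,224.34 MiB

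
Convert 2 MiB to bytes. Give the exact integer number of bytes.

2,097,152 bytes

2 × 1,048,576 = 2,097,152 bytes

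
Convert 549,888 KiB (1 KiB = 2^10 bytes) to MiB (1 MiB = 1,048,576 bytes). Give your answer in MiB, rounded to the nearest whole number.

549,888 KiB = 549,888 × 2^10 bytes = 563,085,312 bytes
1 MiB = 2^20 bytes = 1,048,576 bytes
563,085,312 / 1,048,576 = 537 MiB

537 MiB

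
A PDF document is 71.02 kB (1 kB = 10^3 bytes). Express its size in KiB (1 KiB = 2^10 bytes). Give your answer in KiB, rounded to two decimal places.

69.36 KiB

71.02 kB × 1,000 bytes/kB = 71,020 bytes
1 KiB = 2^10 bytes = 1,024 bytes
71,020 / 1,024 = 69.36 KiB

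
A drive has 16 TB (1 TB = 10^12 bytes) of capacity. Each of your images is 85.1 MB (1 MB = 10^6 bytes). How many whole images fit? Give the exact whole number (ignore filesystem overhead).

188,014

Capacity: 16 TB = 16,000,000,000,000 bytes
Per item: 85.1 MB = 85,100,000 bytes
⌊16,000,000,000,000 / 85,100,000⌋ = 188,014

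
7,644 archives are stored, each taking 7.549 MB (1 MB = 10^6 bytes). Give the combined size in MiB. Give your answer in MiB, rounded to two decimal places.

55,031.35 MiB

Total = 7,644 × 7.549 MB = 57704.556 MB
= 57704.556 × 1,000,000 bytes = 57,704,556,000 bytes
1 MiB = 1,048,576 bytes
57,704,556,000 / 1,048,576 = 55,031.35 MiB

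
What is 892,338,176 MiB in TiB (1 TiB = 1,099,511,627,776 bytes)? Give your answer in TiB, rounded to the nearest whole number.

851 TiB

892,338,176 MiB = 892,338,176 × 2^20 bytes = 935,684,395,237,376 bytes
1 TiB = 1,099,511,627,776 bytes
935,684,395,237,376 / 1,099,511,627,776 = 851 TiB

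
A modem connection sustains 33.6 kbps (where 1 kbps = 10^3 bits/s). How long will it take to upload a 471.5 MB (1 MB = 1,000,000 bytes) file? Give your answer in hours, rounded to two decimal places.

471.5 MB = 471,500,000 bytes = 3,772,000,000 bits
33.6 kbps = 33,600 bits/s
time = 3,772,000,000 / 33,600 = 112,261.9048 s
112,261.9048 s / 3600 = 31.18 hours

31.18 hours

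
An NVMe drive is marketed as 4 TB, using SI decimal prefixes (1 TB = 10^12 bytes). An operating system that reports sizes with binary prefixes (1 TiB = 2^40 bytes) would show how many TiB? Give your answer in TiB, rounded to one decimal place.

4 TB = 4 × 10^12 bytes = 4,000,000,000,000 bytes
1 TiB = 1,099,511,627,776 bytes
4,000,000,000,000 / 1,099,511,627,776 = 3.6 TiB

3.6 TiB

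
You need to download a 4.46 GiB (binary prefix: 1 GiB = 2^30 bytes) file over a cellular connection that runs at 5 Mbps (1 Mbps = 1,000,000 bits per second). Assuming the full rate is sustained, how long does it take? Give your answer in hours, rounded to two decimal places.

4.46 GiB = 4,788,888,535.04 bytes = 38,311,108,280.32 bits
5 Mbps = 5,000,000 bits/s
time = 38,311,108,280.32 / 5,000,000 = 7,662.2217 s
7,662.2217 s / 3600 = 2.13 hours

2.13 hours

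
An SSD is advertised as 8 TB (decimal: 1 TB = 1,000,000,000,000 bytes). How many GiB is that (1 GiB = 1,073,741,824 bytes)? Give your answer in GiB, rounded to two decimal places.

7,450.58 GiB

8 TB × 1,000,000,000,000 bytes/TB = 8,000,000,000,000 bytes
1 GiB = 2^30 bytes = 1,073,741,824 bytes
8,000,000,000,000 / 1,073,741,824 = 7,450.58 GiB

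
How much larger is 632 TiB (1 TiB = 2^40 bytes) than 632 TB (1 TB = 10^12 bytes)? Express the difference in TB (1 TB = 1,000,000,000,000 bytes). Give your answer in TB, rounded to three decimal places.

632 TiB = 632 × 1,099,511,627,776 = 694,891,348,754,432 bytes
632 TB = 632 × 1,000,000,000,000 = 632,000,000,000,000 bytes
difference = 62,891,348,754,432 bytes
62,891,348,754,432 / 1,000,000,000,000 = 62.891 TB

62.891 TB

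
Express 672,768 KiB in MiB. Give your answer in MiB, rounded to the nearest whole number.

657 MiB

672,768 KiB = 672,768 × 2^10 bytes = 688,914,432 bytes
1 MiB = 1,048,576 bytes
688,914,432 / 1,048,576 = 657 MiB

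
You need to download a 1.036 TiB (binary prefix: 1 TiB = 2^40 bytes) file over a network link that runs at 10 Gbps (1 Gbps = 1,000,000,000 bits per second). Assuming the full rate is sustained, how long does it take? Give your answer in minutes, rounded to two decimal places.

1.036 TiB = 1,139,094,046,375.936 bytes = 9,112,752,371,007.488 bits
10 Gbps = 10,000,000,000 bits/s
time = 9,112,752,371,007.488 / 10,000,000,000 = 911.275 s
911.275 s / 60 = 15.19 minutes

15.19 minutes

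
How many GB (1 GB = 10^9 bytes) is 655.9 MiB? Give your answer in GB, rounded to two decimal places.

655.9 MiB × 1,048,576 bytes/MiB = 687,760,998.4 bytes
1 GB = 10^9 bytes = 1,000,000,000 bytes
687,760,998.4 / 1,000,000,000 = 0.69 GB

0.69 GB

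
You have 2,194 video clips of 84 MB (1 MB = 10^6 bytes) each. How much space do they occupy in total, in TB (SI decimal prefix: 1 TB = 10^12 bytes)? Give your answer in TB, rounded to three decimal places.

0.184 TB

Total = 2,194 × 84 MB = 184,296 MB
= 184,296 × 1,000,000 bytes = 184,296,000,000 bytes
1 TB = 1,000,000,000,000 bytes
184,296,000,000 / 1,000,000,000,000 = 0.184 TB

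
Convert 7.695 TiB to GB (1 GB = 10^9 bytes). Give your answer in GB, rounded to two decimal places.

8,460.74 GB

7.695 TiB × 1,099,511,627,776 bytes/TiB = 8,460,741,975,736.32 bytes
1 GB = 1,000,000,000 bytes
8,460,741,975,736.32 / 1,000,000,000 = 8,460.74 GB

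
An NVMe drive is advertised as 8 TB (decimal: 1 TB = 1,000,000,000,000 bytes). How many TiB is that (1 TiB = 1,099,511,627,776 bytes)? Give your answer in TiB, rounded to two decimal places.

7.28 TiB

8 TB = 8 × 10^12 bytes = 8,000,000,000,000 bytes
1 TiB = 1,099,511,627,776 bytes
8,000,000,000,000 / 1,099,511,627,776 = 7.28 TiB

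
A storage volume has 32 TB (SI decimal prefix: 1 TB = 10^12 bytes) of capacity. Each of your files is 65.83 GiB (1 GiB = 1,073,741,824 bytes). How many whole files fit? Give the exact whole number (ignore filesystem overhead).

Capacity: 32 TB = 32,000,000,000,000 bytes
Per item: 65.83 GiB = 70,684,424,273.92 bytes
⌊32,000,000,000,000 / 70,684,424,273.92⌋ = 452

452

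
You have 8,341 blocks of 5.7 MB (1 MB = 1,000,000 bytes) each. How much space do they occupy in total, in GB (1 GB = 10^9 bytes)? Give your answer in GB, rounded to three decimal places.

47.544 GB

Total = 8,341 × 5.7 MB = 47543.7 MB
= 47543.7 × 1,000,000 bytes = 47,543,700,000 bytes
1 GB = 1,000,000,000 bytes
47,543,700,000 / 1,000,000,000 = 47.544 GB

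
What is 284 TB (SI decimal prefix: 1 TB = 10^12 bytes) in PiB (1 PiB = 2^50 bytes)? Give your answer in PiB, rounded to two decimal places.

0.25 PiB

284 TB = 284 × 10^12 bytes = 284,000,000,000,000 bytes
1 PiB = 2^50 bytes = 1,125,899,906,842,624 bytes
284,000,000,000,000 / 1,125,899,906,842,624 = 0.25 PiB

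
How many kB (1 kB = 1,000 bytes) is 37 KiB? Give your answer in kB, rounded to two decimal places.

37 KiB × 1,024 bytes/KiB = 37,888 bytes
1 kB = 10^3 bytes = 1,000 bytes
37,888 / 1,000 = 37.89 kB

37.89 kB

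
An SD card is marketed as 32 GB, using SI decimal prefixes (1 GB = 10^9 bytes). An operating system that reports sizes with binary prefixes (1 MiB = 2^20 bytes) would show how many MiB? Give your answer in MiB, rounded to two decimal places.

32 GB × 1,000,000,000 bytes/GB = 32,000,000,000 bytes
1 MiB = 1,048,576 bytes
32,000,000,000 / 1,048,576 = 30,517.58 MiB

30,517.58 MiB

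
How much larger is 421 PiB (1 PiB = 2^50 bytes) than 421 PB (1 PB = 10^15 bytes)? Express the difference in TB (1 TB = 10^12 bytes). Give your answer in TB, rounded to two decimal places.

53,003.86 TB

421 PiB = 421 × 1,125,899,906,842,624 = 474,003,860,780,744,704 bytes
421 PB = 421 × 1,000,000,000,000,000 = 421,000,000,000,000,000 bytes
difference = 53,003,860,780,744,704 bytes
53,003,860,780,744,704 / 1,000,000,000,000 = 53,003.86 TB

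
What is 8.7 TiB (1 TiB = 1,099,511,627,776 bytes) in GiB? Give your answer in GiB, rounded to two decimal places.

8.7 TiB × 1,099,511,627,776 bytes/TiB = 9,565,751,161,651.2 bytes
1 GiB = 2^30 bytes = 1,073,741,824 bytes
9,565,751,161,651.2 / 1,073,741,824 = 8,908.80 GiB

8,908.80 GiB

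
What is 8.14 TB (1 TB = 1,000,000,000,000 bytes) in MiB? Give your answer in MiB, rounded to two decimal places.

7,762,908.94 MiB

8.14 TB × 1,000,000,000,000 bytes/TB = 8,140,000,000,000 bytes
1 MiB = 2^20 bytes = 1,048,576 bytes
8,140,000,000,000 / 1,048,576 = 7,762,908.94 MiB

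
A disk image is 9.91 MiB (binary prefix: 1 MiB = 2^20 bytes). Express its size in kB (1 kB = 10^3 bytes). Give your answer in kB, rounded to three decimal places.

10,391.388 kB

9.91 MiB × 1,048,576 bytes/MiB = 10,391,388.16 bytes
1 kB = 1,000 bytes
10,391,388.16 / 1,000 = 10,391.388 kB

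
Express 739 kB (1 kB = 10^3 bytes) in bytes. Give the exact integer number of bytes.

739,000 bytes

739 × 1,000 = 739,000 bytes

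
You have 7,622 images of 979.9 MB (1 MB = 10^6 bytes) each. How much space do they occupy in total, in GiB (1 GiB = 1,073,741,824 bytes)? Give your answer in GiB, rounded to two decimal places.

Total = 7,622 × 979.9 MB = 7468797.8 MB
= 7468797.8 × 1,000,000 bytes = 7,468,797,800,000 bytes
1 GiB = 1,073,741,824 bytes
7,468,797,800,000 / 1,073,741,824 = 6,955.86 GiB

6,955.86 GiB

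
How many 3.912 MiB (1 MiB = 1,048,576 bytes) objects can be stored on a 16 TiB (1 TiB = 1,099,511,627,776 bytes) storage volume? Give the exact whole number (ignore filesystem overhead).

4,288,654

Capacity: 16 TiB = 17,592,186,044,416 bytes
Per item: 3.912 MiB = 4,102,029.312 bytes
⌊17,592,186,044,416 / 4,102,029.312⌋ = 4,288,654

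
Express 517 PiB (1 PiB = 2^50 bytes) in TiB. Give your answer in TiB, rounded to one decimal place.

517 PiB = 517 × 2^50 bytes = 582,090,251,837,636,608 bytes
1 TiB = 1,099,511,627,776 bytes
582,090,251,837,636,608 / 1,099,511,627,776 = 529,408.0 TiB

529,408.0 TiB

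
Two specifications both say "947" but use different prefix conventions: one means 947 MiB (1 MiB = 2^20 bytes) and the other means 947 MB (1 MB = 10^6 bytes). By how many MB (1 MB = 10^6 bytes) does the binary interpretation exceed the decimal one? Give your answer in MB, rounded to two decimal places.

947 MiB = 947 × 1,048,576 = 993,001,472 bytes
947 MB = 947 × 1,000,000 = 947,000,000 bytes
difference = 46,001,472 bytes
46,001,472 / 1,000,000 = 46.00 MB

46.00 MB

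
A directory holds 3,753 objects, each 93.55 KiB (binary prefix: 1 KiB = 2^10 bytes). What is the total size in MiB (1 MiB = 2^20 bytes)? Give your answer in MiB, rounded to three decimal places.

342.864 MiB

Total = 3,753 × 93.55 KiB = 351093.15 KiB
= 351093.15 × 1,024 bytes = 359,519,385.6 bytes
1 MiB = 1,048,576 bytes
359,519,385.6 / 1,048,576 = 342.864 MiB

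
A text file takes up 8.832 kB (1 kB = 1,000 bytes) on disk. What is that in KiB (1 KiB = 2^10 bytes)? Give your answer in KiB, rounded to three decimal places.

8.832 kB × 1,000 bytes/kB = 8,832 bytes
1 KiB = 2^10 bytes = 1,024 bytes
8,832 / 1,024 = 8.625 KiB

8.625 KiB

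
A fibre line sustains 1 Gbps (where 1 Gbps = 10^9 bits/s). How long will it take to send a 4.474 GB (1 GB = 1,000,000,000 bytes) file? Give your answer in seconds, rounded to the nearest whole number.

4.474 GB = 4,474,000,000 bytes = 35,792,000,000 bits
1 Gbps = 1,000,000,000 bits/s
time = 35,792,000,000 / 1,000,000,000 = 36 s

36 seconds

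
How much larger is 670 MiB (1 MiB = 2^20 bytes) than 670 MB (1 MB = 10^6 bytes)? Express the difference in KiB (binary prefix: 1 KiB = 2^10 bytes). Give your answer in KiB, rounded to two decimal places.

670 MiB = 670 × 1,048,576 = 702,545,920 bytes
670 MB = 670 × 1,000,000 = 670,000,000 bytes
difference = 32,545,920 bytes
32,545,920 / 1,024 = 31,783.13 KiB

31,783.13 KiB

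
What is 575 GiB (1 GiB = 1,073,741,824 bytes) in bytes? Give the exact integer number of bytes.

575 × 1,073,741,824 = 617,401,548,800 bytes

617,401,548,800 bytes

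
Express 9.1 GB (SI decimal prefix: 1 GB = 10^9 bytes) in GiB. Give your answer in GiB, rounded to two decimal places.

8.48 GiB

9.1 GB × 1,000,000,000 bytes/GB = 9,100,000,000 bytes
1 GiB = 2^30 bytes = 1,073,741,824 bytes
9,100,000,000 / 1,073,741,824 = 8.48 GiB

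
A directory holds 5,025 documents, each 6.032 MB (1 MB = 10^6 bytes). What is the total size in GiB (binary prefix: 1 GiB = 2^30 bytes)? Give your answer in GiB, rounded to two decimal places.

28.23 GiB

Total = 5,025 × 6.032 MB = 30310.8 MB
= 30310.8 × 1,000,000 bytes = 30,310,800,000 bytes
1 GiB = 1,073,741,824 bytes
30,310,800,000 / 1,073,741,824 = 28.23 GiB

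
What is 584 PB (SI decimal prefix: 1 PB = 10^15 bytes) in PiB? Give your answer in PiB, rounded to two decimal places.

584 PB = 584 × 10^15 bytes = 584,000,000,000,000,000 bytes
1 PiB = 1,125,899,906,842,624 bytes
584,000,000,000,000,000 / 1,125,899,906,842,624 = 518.70 PiB

518.70 PiB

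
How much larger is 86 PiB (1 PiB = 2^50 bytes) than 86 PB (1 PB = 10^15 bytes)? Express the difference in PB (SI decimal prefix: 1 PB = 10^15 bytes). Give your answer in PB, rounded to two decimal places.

10.83 PB

86 PiB = 86 × 1,125,899,906,842,624 = 96,827,391,988,465,664 bytes
86 PB = 86 × 1,000,000,000,000,000 = 86,000,000,000,000,000 bytes
difference = 10,827,391,988,465,664 bytes
10,827,391,988,465,664 / 1,000,000,000,000,000 = 10.83 PB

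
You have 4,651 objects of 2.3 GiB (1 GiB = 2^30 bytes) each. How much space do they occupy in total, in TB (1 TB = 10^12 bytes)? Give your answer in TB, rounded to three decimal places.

11.486 TB

Total = 4,651 × 2.3 GiB = 10697.3 GiB
= 10697.3 × 1,073,741,824 bytes = 11,486,138,413,875.2 bytes
1 TB = 1,000,000,000,000 bytes
11,486,138,413,875.2 / 1,000,000,000,000 = 11.486 TB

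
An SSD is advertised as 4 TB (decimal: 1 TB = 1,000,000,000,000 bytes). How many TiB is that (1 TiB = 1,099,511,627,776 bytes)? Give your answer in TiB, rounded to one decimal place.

4 TB = 4 × 10^12 bytes = 4,000,000,000,000 bytes
1 TiB = 2^40 bytes = 1,099,511,627,776 bytes
4,000,000,000,000 / 1,099,511,627,776 = 3.6 TiB

3.6 TiB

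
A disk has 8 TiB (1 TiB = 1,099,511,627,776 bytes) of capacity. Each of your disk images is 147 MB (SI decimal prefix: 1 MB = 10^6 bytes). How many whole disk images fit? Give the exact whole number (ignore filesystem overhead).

Capacity: 8 TiB = 8,796,093,022,208 bytes
Per item: 147 MB = 147,000,000 bytes
⌊8,796,093,022,208 / 147,000,000⌋ = 59,837

59,837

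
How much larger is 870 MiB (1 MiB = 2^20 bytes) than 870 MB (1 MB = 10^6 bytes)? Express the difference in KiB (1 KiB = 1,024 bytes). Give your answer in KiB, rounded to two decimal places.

870 MiB = 870 × 1,048,576 = 912,261,120 bytes
870 MB = 870 × 1,000,000 = 870,000,000 bytes
difference = 42,261,120 bytes
42,261,120 / 1,024 = 41,270.63 KiB

41,270.63 KiB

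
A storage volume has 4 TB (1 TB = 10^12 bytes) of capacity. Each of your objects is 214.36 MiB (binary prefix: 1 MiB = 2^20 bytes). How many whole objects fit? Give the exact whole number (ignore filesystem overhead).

17,795

Capacity: 4 TB = 4,000,000,000,000 bytes
Per item: 214.36 MiB = 224,772,751.36 bytes
⌊4,000,000,000,000 / 224,772,751.36⌋ = 17,795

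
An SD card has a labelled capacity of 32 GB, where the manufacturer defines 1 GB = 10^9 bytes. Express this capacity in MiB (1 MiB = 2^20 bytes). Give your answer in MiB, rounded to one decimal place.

30,517.6 MiB

32 GB = 32 × 10^9 bytes = 32,000,000,000 bytes
1 MiB = 2^20 bytes = 1,048,576 bytes
32,000,000,000 / 1,048,576 = 30,517.6 MiB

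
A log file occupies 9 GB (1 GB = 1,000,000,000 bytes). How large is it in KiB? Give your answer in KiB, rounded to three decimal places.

8,789,062.500 KiB

9 GB × 1,000,000,000 bytes/GB = 9,000,000,000 bytes
1 KiB = 2^10 bytes = 1,024 bytes
9,000,000,000 / 1,024 = 8,789,062.500 KiB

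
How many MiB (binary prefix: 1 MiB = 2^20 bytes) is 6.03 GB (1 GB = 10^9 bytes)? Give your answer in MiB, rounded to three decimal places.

6.03 GB = 6.03 × 10^9 bytes = 6,030,000,000 bytes
1 MiB = 1,048,576 bytes
6,030,000,000 / 1,048,576 = 5,750.656 MiB

5,750.656 MiB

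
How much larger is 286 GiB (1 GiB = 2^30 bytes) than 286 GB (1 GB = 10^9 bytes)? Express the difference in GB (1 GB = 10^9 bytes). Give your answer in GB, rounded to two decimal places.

21.09 GB

286 GiB = 286 × 1,073,741,824 = 307,090,161,664 bytes
286 GB = 286 × 1,000,000,000 = 286,000,000,000 bytes
difference = 21,090,161,664 bytes
21,090,161,664 / 1,000,000,000 = 21.09 GB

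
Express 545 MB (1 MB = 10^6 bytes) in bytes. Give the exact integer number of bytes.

545 × 1,000,000 = 545,000,000 bytes  (1 MB = 10^6 bytes)

545,000,000 bytes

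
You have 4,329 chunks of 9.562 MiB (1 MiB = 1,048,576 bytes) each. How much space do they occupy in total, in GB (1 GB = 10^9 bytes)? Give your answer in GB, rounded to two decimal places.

43.40 GB

Total = 4,329 × 9.562 MiB = 41393.898 MiB
= 41393.898 × 1,048,576 bytes = 43,404,647,989.248 bytes
1 GB = 1,000,000,000 bytes
43,404,647,989.248 / 1,000,000,000 = 43.40 GB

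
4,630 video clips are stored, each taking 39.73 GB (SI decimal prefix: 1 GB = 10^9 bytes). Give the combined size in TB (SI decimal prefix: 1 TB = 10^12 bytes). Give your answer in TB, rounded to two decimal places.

Total = 4,630 × 39.73 GB = 183949.9 GB
= 183949.9 × 1,000,000,000 bytes = 183,949,900,000,000 bytes
1 TB = 1,000,000,000,000 bytes
183,949,900,000,000 / 1,000,000,000,000 = 183.95 TB

183.95 TB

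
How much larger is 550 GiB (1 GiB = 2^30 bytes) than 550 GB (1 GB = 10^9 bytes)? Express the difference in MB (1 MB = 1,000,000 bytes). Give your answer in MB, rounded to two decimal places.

550 GiB = 550 × 1,073,741,824 = 590,558,003,200 bytes
550 GB = 550 × 1,000,000,000 = 550,000,000,000 bytes
difference = 40,558,003,200 bytes
40,558,003,200 / 1,000,000 = 40,558.00 MB

40,558.00 MB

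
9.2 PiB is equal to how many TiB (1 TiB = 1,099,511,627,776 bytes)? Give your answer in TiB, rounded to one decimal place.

9.2 PiB × 1,125,899,906,842,624 bytes/PiB = 10,358,279,142,952,140.8 bytes
1 TiB = 1,099,511,627,776 bytes
10,358,279,142,952,140.8 / 1,099,511,627,776 = 9,420.8 TiB

9,420.8 TiB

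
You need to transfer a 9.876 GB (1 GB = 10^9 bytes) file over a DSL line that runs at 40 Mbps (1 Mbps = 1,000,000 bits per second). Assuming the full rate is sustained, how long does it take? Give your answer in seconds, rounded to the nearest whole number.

9.876 GB = 9,876,000,000 bytes = 79,008,000,000 bits
40 Mbps = 40,000,000 bits/s
time = 79,008,000,000 / 40,000,000 = 1,975 s

1,975 seconds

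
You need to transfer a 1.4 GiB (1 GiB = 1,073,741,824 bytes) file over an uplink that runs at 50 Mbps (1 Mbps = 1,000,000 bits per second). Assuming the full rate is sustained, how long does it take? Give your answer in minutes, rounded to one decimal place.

4.0 minutes

1.4 GiB = 1,503,238,553.6 bytes = 12,025,908,428.8 bits
50 Mbps = 50,000,000 bits/s
time = 12,025,908,428.8 / 50,000,000 = 240.52 s
240.52 s / 60 = 4.0 minutes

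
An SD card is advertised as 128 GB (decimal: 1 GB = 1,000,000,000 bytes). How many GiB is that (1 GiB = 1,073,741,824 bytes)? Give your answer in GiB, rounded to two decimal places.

128 GB = 128 × 10^9 bytes = 128,000,000,000 bytes
1 GiB = 1,073,741,824 bytes
128,000,000,000 / 1,073,741,824 = 119.21 GiB

119.21 GiB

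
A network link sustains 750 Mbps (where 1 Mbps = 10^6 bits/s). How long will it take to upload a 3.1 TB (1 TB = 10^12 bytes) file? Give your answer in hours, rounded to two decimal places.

3.1 TB = 3,100,000,000,000 bytes = 24,800,000,000,000 bits
750 Mbps = 750,000,000 bits/s
time = 24,800,000,000,000 / 750,000,000 = 33,066.6667 s
33,066.6667 s / 3600 = 9.19 hours

9.19 hours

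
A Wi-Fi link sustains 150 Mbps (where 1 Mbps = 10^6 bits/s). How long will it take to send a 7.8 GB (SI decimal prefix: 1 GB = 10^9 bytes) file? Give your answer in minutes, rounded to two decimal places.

7.8 GB = 7,800,000,000 bytes = 62,400,000,000 bits
150 Mbps = 150,000,000 bits/s
time = 62,400,000,000 / 150,000,000 = 416.000 s
416.000 s / 60 = 6.93 minutes

6.93 minutes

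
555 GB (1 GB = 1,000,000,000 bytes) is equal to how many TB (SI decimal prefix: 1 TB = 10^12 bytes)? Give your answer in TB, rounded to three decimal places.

0.555 TB

555 GB × 1,000,000,000 bytes/GB = 555,000,000,000 bytes
1 TB = 10^12 bytes = 1,000,000,000,000 bytes
555,000,000,000 / 1,000,000,000,000 = 0.555 TB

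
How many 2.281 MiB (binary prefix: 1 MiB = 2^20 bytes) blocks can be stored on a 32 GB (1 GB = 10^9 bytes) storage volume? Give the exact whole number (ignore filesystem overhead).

13,379

Capacity: 32 GB = 32,000,000,000 bytes
Per item: 2.281 MiB = 2,391,801.856 bytes
⌊32,000,000,000 / 2,391,801.856⌋ = 13,379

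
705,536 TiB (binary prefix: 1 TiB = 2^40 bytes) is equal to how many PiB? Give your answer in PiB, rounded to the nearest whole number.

689 PiB

705,536 TiB = 705,536 × 2^40 bytes = 775,745,035,814,567,936 bytes
1 PiB = 2^50 bytes = 1,125,899,906,842,624 bytes
775,745,035,814,567,936 / 1,125,899,906,842,624 = 689 PiB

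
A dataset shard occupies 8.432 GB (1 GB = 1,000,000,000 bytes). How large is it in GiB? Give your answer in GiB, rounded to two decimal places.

7.85 GiB

8.432 GB × 1,000,000,000 bytes/GB = 8,432,000,000 bytes
1 GiB = 2^30 bytes = 1,073,741,824 bytes
8,432,000,000 / 1,073,741,824 = 7.85 GiB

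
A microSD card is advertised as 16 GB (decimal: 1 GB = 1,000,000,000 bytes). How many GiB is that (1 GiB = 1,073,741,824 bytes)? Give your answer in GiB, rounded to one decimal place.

14.9 GiB

16 GB × 1,000,000,000 bytes/GB = 16,000,000,000 bytes
1 GiB = 2^30 bytes = 1,073,741,824 bytes
16,000,000,000 / 1,073,741,824 = 14.9 GiB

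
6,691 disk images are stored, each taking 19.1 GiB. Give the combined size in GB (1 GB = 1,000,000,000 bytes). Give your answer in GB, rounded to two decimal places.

Total = 6,691 × 19.1 GiB = 127798.1 GiB
= 127798.1 × 1,073,741,824 bytes = 137,222,164,997,734.4 bytes
1 GB = 1,000,000,000 bytes
137,222,164,997,734.4 / 1,000,000,000 = 137,222.16 GB

137,222.16 GB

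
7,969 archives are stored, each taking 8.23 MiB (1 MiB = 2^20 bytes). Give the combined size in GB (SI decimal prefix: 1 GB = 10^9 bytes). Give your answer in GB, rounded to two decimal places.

Total = 7,969 × 8.23 MiB = 65584.87 MiB
= 65584.87 × 1,048,576 bytes = 68,770,720,645.12 bytes
1 GB = 1,000,000,000 bytes
68,770,720,645.12 / 1,000,000,000 = 68.77 GB

68.77 GB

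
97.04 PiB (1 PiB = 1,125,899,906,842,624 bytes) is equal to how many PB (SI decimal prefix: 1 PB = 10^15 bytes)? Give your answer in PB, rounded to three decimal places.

97.04 PiB × 1,125,899,906,842,624 bytes/PiB = 109,257,326,960,008,232.96 bytes
1 PB = 1,000,000,000,000,000 bytes
109,257,326,960,008,232.96 / 1,000,000,000,000,000 = 109.257 PB

109.257 PB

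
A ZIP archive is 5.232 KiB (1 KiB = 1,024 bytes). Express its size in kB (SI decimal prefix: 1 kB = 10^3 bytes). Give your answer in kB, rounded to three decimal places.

5.358 kB

5.232 KiB × 1,024 bytes/KiB = 5,357.568 bytes
1 kB = 1,000 bytes
5,357.568 / 1,000 = 5.358 kB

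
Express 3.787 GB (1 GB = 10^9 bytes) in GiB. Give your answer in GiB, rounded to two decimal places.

3.787 GB = 3.787 × 10^9 bytes = 3,787,000,000 bytes
1 GiB = 1,073,741,824 bytes
3,787,000,000 / 1,073,741,824 = 3.53 GiB

3.53 GiB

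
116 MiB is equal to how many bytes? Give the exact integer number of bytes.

116 × 1,048,576 = 121,634,816 bytes  (1 MiB = 2^20 bytes)

121,634,816 bytes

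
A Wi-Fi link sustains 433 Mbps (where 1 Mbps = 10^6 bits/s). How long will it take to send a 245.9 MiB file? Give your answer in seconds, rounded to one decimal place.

4.8 seconds

245.9 MiB = 257,844,838.4 bytes = 2,062,758,707.2 bits
433 Mbps = 433,000,000 bits/s
time = 2,062,758,707.2 / 433,000,000 = 4.8 s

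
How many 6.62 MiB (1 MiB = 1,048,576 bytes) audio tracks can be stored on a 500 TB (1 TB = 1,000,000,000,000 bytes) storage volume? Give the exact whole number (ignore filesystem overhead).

72,029,782

Capacity: 500 TB = 500,000,000,000,000 bytes
Per item: 6.62 MiB = 6,941,573.12 bytes
⌊500,000,000,000,000 / 6,941,573.12⌋ = 72,029,782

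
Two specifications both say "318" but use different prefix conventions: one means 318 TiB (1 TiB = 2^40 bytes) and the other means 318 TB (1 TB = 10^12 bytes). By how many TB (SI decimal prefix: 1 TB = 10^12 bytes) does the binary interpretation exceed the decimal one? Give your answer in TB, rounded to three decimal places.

318 TiB = 318 × 1,099,511,627,776 = 349,644,697,632,768 bytes
318 TB = 318 × 1,000,000,000,000 = 318,000,000,000,000 bytes
difference = 31,644,697,632,768 bytes
31,644,697,632,768 / 1,000,000,000,000 = 31.645 TB

31.645 TB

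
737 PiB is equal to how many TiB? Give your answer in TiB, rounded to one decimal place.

737 PiB = 737 × 2^50 bytes = 829,788,231,343,013,888 bytes
1 TiB = 1,099,511,627,776 bytes
829,788,231,343,013,888 / 1,099,511,627,776 = 754,688.0 TiB

754,688.0 TiB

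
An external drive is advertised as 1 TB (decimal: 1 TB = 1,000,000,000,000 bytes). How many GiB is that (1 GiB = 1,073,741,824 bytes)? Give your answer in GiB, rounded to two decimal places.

931.32 GiB

1 TB × 1,000,000,000,000 bytes/TB = 1,000,000,000,000 bytes
1 GiB = 1,073,741,824 bytes
1,000,000,000,000 / 1,073,741,824 = 931.32 GiB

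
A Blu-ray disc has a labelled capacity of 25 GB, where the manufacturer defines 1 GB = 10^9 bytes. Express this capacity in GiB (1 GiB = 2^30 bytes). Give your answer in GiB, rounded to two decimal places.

23.28 GiB

25 GB × 1,000,000,000 bytes/GB = 25,000,000,000 bytes
1 GiB = 1,073,741,824 bytes
25,000,000,000 / 1,073,741,824 = 23.28 GiB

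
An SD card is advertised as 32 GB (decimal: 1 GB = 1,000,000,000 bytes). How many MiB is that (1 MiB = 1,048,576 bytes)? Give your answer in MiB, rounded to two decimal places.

32 GB = 32 × 10^9 bytes = 32,000,000,000 bytes
1 MiB = 2^20 bytes = 1,048,576 bytes
32,000,000,000 / 1,048,576 = 30,517.58 MiB

30,517.58 MiB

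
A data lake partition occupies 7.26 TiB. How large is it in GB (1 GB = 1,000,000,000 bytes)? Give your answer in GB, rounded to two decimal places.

7,982.45 GB

7.26 TiB × 1,099,511,627,776 bytes/TiB = 7,982,454,417,653.76 bytes
1 GB = 1,000,000,000 bytes
7,982,454,417,653.76 / 1,000,000,000 = 7,982.45 GB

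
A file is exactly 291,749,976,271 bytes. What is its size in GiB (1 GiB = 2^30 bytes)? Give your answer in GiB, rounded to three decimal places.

271.713 GiB

291,749,976,271 bytes given.
1 GiB = 2^30 bytes = 1,073,741,824 bytes
291,749,976,271 / 1,073,741,824 = 271.713 GiB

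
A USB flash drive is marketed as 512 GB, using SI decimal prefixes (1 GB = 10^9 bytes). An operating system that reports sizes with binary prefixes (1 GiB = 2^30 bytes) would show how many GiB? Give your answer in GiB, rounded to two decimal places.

476.84 GiB

512 GB × 1,000,000,000 bytes/GB = 512,000,000,000 bytes
1 GiB = 1,073,741,824 bytes
512,000,000,000 / 1,073,741,824 = 476.84 GiB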